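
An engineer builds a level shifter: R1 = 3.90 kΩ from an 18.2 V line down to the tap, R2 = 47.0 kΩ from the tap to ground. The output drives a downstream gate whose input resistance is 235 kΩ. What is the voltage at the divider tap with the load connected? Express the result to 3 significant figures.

The load sits in parallel with R2: R2‖R_L = (47.0 × 235) / (47.0 + 235) = 39.17 kΩ.
V_out = 18.2 × 39.17 / (3.90 + 39.17) = 18.2 × 39.17/43.07 = 16.6 V.

V_out ≈ 16.6 V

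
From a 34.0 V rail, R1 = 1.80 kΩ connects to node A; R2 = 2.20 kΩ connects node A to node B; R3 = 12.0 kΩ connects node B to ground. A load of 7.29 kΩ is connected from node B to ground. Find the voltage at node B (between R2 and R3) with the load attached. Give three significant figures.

At node B, R3 is in parallel with the load: R3‖R_L = 4.535 kΩ.
Below node A the resistance is R2 + (R3‖R_L) = 6.735 kΩ, so V_A = 34.0 × 6.735/8.535 = 26.83 V.
Then V_B = V_A × (R3‖R_L)/(R2 + R3‖R_L) = 26.83 × 4.535/6.735 = 18.1 V.

V ≈ 18.1 V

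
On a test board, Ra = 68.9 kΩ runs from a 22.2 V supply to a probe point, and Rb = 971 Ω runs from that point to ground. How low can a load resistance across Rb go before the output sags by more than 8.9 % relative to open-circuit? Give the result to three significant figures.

R_L(min) ≈ 9.80 kΩ

Output resistance R_th = Ra‖Rb = (68900 × 971)/69870 = 957.5 Ω.
The fractional drop is R_th/(R_th + R_L); requiring this ≤ 0.0890 gives R_L ≥ R_th(1/0.0890 − 1) = 957.5 × 10.24 = 9.80 kΩ.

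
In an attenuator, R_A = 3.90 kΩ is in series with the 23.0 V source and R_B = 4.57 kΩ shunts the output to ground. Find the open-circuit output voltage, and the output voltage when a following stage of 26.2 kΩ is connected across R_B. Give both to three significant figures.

Unloaded: 12.4 V; loaded: 11.5 V

Open-circuit: V = 23.0 × 4.57/(3.90 + 4.57) = 12.4 V.
With the load, R_B becomes R_B‖R_L = 3.891 kΩ, so V = 23.0 × 3.891/7.791 = 11.5 V.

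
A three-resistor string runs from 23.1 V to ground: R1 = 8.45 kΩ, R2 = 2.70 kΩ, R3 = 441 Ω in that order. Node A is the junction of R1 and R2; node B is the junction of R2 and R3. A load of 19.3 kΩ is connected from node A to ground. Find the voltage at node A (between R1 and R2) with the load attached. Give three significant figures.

V ≈ 5.60 V

Below node A the series string R2+R3 = 3141 Ω sits in parallel with the 19300 Ω load: 2701 Ω.
V_A = 23.1 × 2701/(8450 + 2701) = 5.60 V.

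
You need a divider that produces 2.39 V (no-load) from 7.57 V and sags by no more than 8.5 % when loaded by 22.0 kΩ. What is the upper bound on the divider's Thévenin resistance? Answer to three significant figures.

R_th ≤ 2.04 kΩ

Loading drop = R_th/(R_th + R_L) ≤ 0.0850, so R_th ≤ R_L · ε/(1−ε) = 22.0 kΩ × 0.0850/0.9150 = 2.04 kΩ.
(Any R1, R2 with R2/(R1+R2) = 0.316 and R1‖R2 ≤ 2.04 kΩ will meet the spec.)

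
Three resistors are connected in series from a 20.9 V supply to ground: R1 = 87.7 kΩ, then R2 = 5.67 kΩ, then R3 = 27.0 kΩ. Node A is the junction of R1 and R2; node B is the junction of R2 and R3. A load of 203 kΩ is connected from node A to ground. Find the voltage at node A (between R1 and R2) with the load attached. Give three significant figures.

Below node A the series string R2+R3 = 32.67 kΩ sits in parallel with the 203 kΩ load: 28.14 kΩ.
V_A = 20.9 × 28.14/(87.7 + 28.14) = 5.08 V.

V ≈ 5.08 V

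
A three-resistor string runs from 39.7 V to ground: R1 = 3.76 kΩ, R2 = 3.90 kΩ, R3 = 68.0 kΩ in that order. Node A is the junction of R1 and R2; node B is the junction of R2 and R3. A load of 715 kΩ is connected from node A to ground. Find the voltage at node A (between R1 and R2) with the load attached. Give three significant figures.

Below node A the series string R2+R3 = 71.90 kΩ sits in parallel with the 715 kΩ load: 65.33 kΩ.
V_A = 39.7 × 65.33/(3.76 + 65.33) = 37.5 V.

V ≈ 37.5 V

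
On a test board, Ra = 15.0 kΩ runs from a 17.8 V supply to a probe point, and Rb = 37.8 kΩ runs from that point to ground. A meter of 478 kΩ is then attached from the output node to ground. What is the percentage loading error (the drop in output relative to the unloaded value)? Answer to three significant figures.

2.20 %

The divider's output (Thévenin) resistance is Ra‖Rb = 10.74 kΩ.
Fractional drop under load = R_th/(R_th + R_L) = 10.74 / (10.74 + 478) = 0.02197.
So the output falls by 2.20 %.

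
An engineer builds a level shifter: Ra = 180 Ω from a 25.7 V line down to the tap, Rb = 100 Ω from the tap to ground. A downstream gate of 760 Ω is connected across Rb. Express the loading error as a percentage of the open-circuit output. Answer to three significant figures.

7.80 %

The divider's output (Thévenin) resistance is Ra‖Rb = 64.29 Ω.
Fractional drop under load = R_th/(R_th + R_L) = 64.29 / (64.29 + 760) = 0.07799.
So the output falls by 7.80 %.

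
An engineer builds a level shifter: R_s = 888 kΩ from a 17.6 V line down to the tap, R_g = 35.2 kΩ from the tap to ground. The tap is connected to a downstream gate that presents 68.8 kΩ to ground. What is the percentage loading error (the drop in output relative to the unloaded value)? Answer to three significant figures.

33.0 %

The divider's output (Thévenin) resistance is R_s‖R_g = 33.86 kΩ.
Fractional drop under load = R_th/(R_th + R_L) = 33.86 / (33.86 + 68.8) = 0.3298.
So the output falls by 33.0 %.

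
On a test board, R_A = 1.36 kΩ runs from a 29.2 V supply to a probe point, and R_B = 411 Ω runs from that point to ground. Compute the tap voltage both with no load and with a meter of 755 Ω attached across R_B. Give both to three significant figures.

Unloaded: 6.78 V; loaded: 4.78 V

Open-circuit: V = 29.2 × 411/(1360 + 411) = 6.78 V.
With the load, R_B becomes R_B‖R_L = 266.1 Ω, so V = 29.2 × 266.1/1626 = 4.78 V.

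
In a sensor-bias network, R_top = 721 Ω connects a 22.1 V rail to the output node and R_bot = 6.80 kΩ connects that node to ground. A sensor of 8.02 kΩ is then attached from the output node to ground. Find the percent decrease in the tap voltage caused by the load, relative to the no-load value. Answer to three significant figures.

The divider's output (Thévenin) resistance is R_top‖R_bot = 651.9 Ω.
Fractional drop under load = R_th/(R_th + R_L) = 651.9 / (651.9 + 8020) = 0.07517.
So the output falls by 7.52 %.

7.52 %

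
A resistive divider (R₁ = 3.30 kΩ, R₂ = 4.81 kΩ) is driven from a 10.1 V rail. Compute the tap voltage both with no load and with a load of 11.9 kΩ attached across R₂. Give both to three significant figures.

Open-circuit: V = 10.1 × 4.81/(3.30 + 4.81) = 5.99 V.
With the load, R₂ becomes R₂‖R_L = 3.425 kΩ, so V = 10.1 × 3.425/6.725 = 5.14 V.

Unloaded: 5.99 V; loaded: 5.14 V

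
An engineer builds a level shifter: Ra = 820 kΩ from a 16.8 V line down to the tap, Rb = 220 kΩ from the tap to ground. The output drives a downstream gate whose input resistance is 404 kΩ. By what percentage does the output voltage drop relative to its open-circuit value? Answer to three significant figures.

The divider's output (Thévenin) resistance is Ra‖Rb = 173.5 kΩ.
Fractional drop under load = R_th/(R_th + R_L) = 173.5 / (173.5 + 404) = 0.3004.
So the output falls by 30.0 %.

30.0 %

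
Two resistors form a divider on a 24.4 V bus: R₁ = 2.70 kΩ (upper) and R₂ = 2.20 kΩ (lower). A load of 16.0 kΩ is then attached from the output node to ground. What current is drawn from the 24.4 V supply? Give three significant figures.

I ≈ 5.27 mA

R₂‖R_L = 1.934 kΩ, so the source sees R₁ + R₂‖R_L = 4.634 kΩ.
I = 24.4 V / 4.634 kΩ = 5.27 mA.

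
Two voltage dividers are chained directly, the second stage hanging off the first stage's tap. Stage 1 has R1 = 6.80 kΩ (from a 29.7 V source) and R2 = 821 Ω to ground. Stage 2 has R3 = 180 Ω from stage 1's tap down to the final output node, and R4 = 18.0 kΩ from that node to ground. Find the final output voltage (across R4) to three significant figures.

V_out ≈ 3.05 V

Stage 2 presents R3+R4 = 18180 Ω as a load on stage 1's tap.
Stage 1's lower leg becomes R2‖(R3+R4) = 785.5 Ω, so V_mid = 29.7 × 785.5/7586 = 3.076 V.
Stage 2 is itself unloaded: V_out = V_mid × R4/(R3+R4) = 3.076 × 18000/18180 = 3.05 V.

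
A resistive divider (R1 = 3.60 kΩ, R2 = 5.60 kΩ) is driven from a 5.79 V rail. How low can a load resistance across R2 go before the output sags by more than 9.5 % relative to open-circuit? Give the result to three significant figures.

R_L(min) ≈ 20.9 kΩ

Output resistance R_th = R1‖R2 = (3.60 × 5.60)/9.200 = 2.191 kΩ.
The fractional drop is R_th/(R_th + R_L); requiring this ≤ 0.0950 gives R_L ≥ R_th(1/0.0950 − 1) = 2.191 × 9.526 = 20.9 kΩ.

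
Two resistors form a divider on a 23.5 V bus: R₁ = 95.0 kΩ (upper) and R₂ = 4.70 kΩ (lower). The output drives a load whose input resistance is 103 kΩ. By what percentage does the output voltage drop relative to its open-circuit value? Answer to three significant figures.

The divider's output (Thévenin) resistance is R₁‖R₂ = 4.478 kΩ.
Fractional drop under load = R_th/(R_th + R_L) = 4.478 / (4.478 + 103) = 0.04167.
So the output falls by 4.17 %.

4.17 %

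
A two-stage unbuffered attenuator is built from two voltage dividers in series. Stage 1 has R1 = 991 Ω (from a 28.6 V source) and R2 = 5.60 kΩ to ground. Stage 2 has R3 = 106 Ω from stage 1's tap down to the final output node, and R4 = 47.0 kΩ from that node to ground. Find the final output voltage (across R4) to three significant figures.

V_out ≈ 23.8 V

Stage 2 presents R3+R4 = 47110 Ω as a load on stage 1's tap.
Stage 1's lower leg becomes R2‖(R3+R4) = 5005 Ω, so V_mid = 28.6 × 5005/5996 = 23.87 V.
Stage 2 is itself unloaded: V_out = V_mid × R4/(R3+R4) = 23.87 × 47000/47110 = 23.8 V.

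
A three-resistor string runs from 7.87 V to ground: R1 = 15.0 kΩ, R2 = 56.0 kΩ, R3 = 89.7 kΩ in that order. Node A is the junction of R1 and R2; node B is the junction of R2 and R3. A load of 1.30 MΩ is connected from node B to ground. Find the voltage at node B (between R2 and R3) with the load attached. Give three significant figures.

At node B, R3 is in parallel with the load: R3‖R_L = 83.91 kΩ.
Below node A the resistance is R2 + (R3‖R_L) = 139.9 kΩ, so V_A = 7.87 × 139.9/154.9 = 7.108 V.
Then V_B = V_A × (R3‖R_L)/(R2 + R3‖R_L) = 7.108 × 83.91/139.9 = 4.26 V.

V ≈ 4.26 V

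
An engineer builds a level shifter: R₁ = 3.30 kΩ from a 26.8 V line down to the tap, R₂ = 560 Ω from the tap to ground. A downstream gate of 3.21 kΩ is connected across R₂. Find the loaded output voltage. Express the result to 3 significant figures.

V_out ≈ 3.38 V

The load sits in parallel with R₂: R₂‖R_L = (560 × 3210) / (560 + 3210) = 476.8 Ω.
V_out = 26.8 × 476.8 / (3300 + 476.8) = 26.8 × 476.8/3777 = 3.38 V.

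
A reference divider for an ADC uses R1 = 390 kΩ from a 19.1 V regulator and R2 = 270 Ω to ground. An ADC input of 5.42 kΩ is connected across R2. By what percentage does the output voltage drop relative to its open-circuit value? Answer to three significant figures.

The divider's output (Thévenin) resistance is R1‖R2 = 269.8 Ω.
Fractional drop under load = R_th/(R_th + R_L) = 269.8 / (269.8 + 5420) = 0.04742.
So the output falls by 4.74 %.

4.74 %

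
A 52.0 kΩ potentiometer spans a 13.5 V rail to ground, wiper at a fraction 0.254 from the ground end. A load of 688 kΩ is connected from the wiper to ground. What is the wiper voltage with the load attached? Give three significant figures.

The wiper splits the pot into (1−α)R = 38.79 kΩ above and αR = 13.21 kΩ below.
Lower section ‖ load = 12.96 kΩ.
V_wiper = 13.5 × 12.96/(38.79 + 12.96) = 3.38 V.

V ≈ 3.38 V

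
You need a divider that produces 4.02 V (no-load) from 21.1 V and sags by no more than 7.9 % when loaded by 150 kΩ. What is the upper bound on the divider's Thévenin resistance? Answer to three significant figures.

R_th ≤ 12.9 kΩ

Loading drop = R_th/(R_th + R_L) ≤ 0.0790, so R_th ≤ R_L · ε/(1−ε) = 150 kΩ × 0.0790/0.9210 = 12.9 kΩ.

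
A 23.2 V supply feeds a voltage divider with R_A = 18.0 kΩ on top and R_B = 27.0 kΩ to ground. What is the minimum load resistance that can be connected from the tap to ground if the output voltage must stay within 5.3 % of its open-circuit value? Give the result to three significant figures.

Output resistance R_th = R_A‖R_B = (18.0 × 27.0)/45.00 = 10.80 kΩ.
The fractional drop is R_th/(R_th + R_L); requiring this ≤ 0.0530 gives R_L ≥ R_th(1/0.0530 − 1) = 10.80 × 17.87 = 193 kΩ.

R_L(min) ≈ 193 kΩ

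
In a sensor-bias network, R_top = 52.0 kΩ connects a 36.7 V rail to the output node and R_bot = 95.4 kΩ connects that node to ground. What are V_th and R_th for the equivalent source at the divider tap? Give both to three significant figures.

V_th = 23.8 V, R_th = 33.7 kΩ

V_th is the open-circuit tap voltage: 36.7 × 95.4/(52.0 + 95.4) = 23.8 V.
With the supply zeroed, R_top and R_bot appear in parallel from the tap: R_th = R_top‖R_bot = (52.0 × 95.4)/147.4 = 33.7 kΩ.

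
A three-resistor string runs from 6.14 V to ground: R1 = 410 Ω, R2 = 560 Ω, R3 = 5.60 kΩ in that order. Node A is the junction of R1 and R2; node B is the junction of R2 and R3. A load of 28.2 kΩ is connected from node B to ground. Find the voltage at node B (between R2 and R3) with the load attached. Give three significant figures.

At node B, R3 is in parallel with the load: R3‖R_L = 4672 Ω.
Below node A the resistance is R2 + (R3‖R_L) = 5232 Ω, so V_A = 6.14 × 5232/5642 = 5.694 V.
Then V_B = V_A × (R3‖R_L)/(R2 + R3‖R_L) = 5.694 × 4672/5232 = 5.08 V.

V ≈ 5.08 V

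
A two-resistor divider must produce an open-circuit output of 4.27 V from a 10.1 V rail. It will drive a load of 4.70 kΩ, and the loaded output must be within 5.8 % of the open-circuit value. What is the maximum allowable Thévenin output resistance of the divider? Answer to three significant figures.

R_th ≤ 289 Ω

Loading drop = R_th/(R_th + R_L) ≤ 0.0580, so R_th ≤ R_L · ε/(1−ε) = 4.70 kΩ × 0.0580/0.9420 = 289 Ω.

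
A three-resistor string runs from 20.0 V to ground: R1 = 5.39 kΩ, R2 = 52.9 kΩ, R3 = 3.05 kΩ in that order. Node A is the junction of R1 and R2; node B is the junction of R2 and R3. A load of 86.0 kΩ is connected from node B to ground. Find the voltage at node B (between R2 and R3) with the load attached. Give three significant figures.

V ≈ 0.962 V

At node B, R3 is in parallel with the load: R3‖R_L = 2.946 kΩ.
Below node A the resistance is R2 + (R3‖R_L) = 55.85 kΩ, so V_A = 20.0 × 55.85/61.24 = 18.24 V.
Then V_B = V_A × (R3‖R_L)/(R2 + R3‖R_L) = 18.24 × 2.946/55.85 = 0.962 V.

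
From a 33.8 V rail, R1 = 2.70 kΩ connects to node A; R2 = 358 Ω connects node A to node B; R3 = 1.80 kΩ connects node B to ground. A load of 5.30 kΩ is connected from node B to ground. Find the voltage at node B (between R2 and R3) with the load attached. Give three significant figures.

V ≈ 10.3 V

At node B, R3 is in parallel with the load: R3‖R_L = 1344 Ω.
Below node A the resistance is R2 + (R3‖R_L) = 1702 Ω, so V_A = 33.8 × 1702/4402 = 13.07 V.
Then V_B = V_A × (R3‖R_L)/(R2 + R3‖R_L) = 13.07 × 1344/1702 = 10.3 V.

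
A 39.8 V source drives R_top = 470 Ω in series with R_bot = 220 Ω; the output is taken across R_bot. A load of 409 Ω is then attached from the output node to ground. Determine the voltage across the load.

The load sits in parallel with R_bot: R_bot‖R_L = (220 × 409) / (220 + 409) = 143.1 Ω.
V_out = 39.8 × 143.1 / (470 + 143.1) = 39.8 × 143.1/613.1 = 9.29 V.

V_out ≈ 9.29 V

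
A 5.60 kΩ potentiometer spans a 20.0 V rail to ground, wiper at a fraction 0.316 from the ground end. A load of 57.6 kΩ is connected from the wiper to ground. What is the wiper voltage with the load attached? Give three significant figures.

V ≈ 6.19 V

The wiper splits the pot into (1−α)R = 3.830 kΩ above and αR = 1.770 kΩ below.
Lower section ‖ load = 1.717 kΩ.
V_wiper = 20.0 × 1.717/(3.830 + 1.717) = 6.19 V.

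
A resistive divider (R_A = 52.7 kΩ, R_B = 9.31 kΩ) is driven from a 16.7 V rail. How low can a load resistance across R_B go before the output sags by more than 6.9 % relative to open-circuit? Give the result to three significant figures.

R_L(min) ≈ 107 kΩ

Output resistance R_th = R_A‖R_B = (52.7 × 9.31)/62.01 = 7.912 kΩ.
The fractional drop is R_th/(R_th + R_L); requiring this ≤ 0.0690 gives R_L ≥ R_th(1/0.0690 − 1) = 7.912 × 13.49 = 107 kΩ.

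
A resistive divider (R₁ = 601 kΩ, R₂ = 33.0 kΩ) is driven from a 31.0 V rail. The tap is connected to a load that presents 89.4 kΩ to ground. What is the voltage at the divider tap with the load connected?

V_out ≈ 1.20 V

The load sits in parallel with R₂: R₂‖R_L = (33.0 × 89.4) / (33.0 + 89.4) = 24.10 kΩ.
V_out = 31.0 × 24.10 / (601 + 24.10) = 31.0 × 24.10/625.1 = 1.20 V.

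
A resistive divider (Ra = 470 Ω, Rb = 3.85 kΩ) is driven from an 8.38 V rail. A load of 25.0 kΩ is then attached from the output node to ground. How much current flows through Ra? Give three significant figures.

Rb‖R_L = 3336 Ω, so the source sees Ra + Rb‖R_L = 3806 Ω.
I = 8.38 V / 3806 Ω = 2.20 mA.

I ≈ 2.20 mA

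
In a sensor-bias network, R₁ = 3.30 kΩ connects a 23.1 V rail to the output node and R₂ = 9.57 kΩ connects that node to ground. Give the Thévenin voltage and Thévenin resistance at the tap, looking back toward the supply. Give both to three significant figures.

V_th is the open-circuit tap voltage: 23.1 × 9.57/(3.30 + 9.57) = 17.2 V.
With the supply zeroed, R₁ and R₂ appear in parallel from the tap: R_th = R₁‖R₂ = (3.30 × 9.57)/12.87 = 2.45 kΩ.

V_th = 17.2 V, R_th = 2.45 kΩ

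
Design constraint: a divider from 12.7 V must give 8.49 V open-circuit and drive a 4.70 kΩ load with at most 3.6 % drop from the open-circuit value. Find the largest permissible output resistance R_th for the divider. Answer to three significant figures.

R_th ≤ 176 Ω

Loading drop = R_th/(R_th + R_L) ≤ 0.0360, so R_th ≤ R_L · ε/(1−ε) = 4.70 kΩ × 0.0360/0.9640 = 176 Ω.
(Any R1, R2 with R2/(R1+R2) = 0.669 and R1‖R2 ≤ 176 Ω will meet the spec.)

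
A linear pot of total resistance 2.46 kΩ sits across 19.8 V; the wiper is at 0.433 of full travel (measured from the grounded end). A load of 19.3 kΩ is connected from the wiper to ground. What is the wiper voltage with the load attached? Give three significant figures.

V ≈ 8.31 V

The wiper splits the pot into (1−α)R = 1.395 kΩ above and αR = 1.065 kΩ below.
Lower section ‖ load = 1.009 kΩ.
V_wiper = 19.8 × 1.009/(1.395 + 1.009) = 8.31 V.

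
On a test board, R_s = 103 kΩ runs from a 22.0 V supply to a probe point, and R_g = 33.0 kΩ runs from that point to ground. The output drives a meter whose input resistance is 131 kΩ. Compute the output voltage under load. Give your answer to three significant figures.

V_out ≈ 4.48 V

The load sits in parallel with R_g: R_g‖R_L = (33.0 × 131) / (33.0 + 131) = 26.36 kΩ.
V_out = 22.0 × 26.36 / (103 + 26.36) = 22.0 × 26.36/129.4 = 4.48 V.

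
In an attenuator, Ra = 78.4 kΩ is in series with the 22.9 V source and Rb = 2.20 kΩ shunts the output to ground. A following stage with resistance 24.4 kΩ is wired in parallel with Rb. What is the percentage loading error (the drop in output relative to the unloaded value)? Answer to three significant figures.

Unloaded V = 22.9 × 2.20/80.60 = 0.62506 V.
Loaded: Rb‖R_L = 2.018 kΩ, giving V = 22.9 × 2.018/80.42 = 0.57466 V.
Drop = (0.62506 − 0.57466) / 0.62506 = 8.06 %.

8.06 %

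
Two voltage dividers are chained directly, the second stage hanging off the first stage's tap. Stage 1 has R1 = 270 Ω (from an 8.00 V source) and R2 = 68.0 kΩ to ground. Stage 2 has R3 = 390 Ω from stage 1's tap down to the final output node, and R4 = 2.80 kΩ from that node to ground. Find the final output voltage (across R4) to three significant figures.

V_out ≈ 6.45 V

Stage 2 presents R3+R4 = 3190 Ω as a load on stage 1's tap.
Stage 1's lower leg becomes R2‖(R3+R4) = 3047 Ω, so V_mid = 8.00 × 3047/3317 = 7.349 V.
Stage 2 is itself unloaded: V_out = V_mid × R4/(R3+R4) = 7.349 × 2800/3190 = 6.45 V.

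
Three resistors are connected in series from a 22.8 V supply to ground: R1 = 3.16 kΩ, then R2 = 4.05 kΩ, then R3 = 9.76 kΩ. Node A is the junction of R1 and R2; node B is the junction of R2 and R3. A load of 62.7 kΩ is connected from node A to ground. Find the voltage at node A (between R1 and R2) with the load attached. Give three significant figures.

Below node A the series string R2+R3 = 13.81 kΩ sits in parallel with the 62.7 kΩ load: 11.32 kΩ.
V_A = 22.8 × 11.32/(3.16 + 11.32) = 17.8 V.

V ≈ 17.8 V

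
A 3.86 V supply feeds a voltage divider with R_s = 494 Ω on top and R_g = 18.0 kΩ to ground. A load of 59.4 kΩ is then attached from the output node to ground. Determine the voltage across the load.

V_out ≈ 3.73 V

The load sits in parallel with R_g: R_g‖R_L = (18000 × 59400) / (18000 + 59400) = 13810 Ω.
V_out = 3.86 × 13810 / (494 + 13810) = 3.86 × 13810/14310 = 3.73 V.
(Unloaded it would have been 3.76 V.)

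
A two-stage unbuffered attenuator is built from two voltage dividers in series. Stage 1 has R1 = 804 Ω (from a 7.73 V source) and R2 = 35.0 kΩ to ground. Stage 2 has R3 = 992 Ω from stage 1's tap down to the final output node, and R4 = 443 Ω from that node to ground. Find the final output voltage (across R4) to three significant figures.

V_out ≈ 1.51 V

Stage 2 presents R3+R4 = 1435 Ω as a load on stage 1's tap.
Stage 1's lower leg becomes R2‖(R3+R4) = 1378 Ω, so V_mid = 7.73 × 1378/2182 = 4.882 V.
Stage 2 is itself unloaded: V_out = V_mid × R4/(R3+R4) = 4.882 × 443/1435 = 1.51 V.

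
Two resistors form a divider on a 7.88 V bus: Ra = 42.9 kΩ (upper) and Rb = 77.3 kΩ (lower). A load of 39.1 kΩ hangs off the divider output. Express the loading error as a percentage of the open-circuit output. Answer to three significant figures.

Unloaded V = 7.88 × 77.3/120.2 = 5.068 V.
Loaded: Rb‖R_L = 25.97 kΩ, giving V = 7.88 × 25.97/68.87 = 2.971 V.
Drop = (5.068 − 2.971) / 5.068 = 41.4 %.

41.4 %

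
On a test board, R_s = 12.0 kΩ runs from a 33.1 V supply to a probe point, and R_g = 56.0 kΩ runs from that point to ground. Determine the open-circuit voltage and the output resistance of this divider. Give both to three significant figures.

V_th = 27.3 V, R_th = 9.88 kΩ

V_th is the open-circuit tap voltage: 33.1 × 56.0/(12.0 + 56.0) = 27.3 V.
With the supply zeroed, R_s and R_g appear in parallel from the tap: R_th = R_s‖R_g = (12.0 × 56.0)/68.00 = 9.88 kΩ.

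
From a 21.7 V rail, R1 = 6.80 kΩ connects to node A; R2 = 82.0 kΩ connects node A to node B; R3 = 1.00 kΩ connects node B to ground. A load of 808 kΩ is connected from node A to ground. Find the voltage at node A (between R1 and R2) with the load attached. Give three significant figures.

V ≈ 19.9 V

Below node A the series string R2+R3 = 83.00 kΩ sits in parallel with the 808 kΩ load: 75.27 kΩ.
V_A = 21.7 × 75.27/(6.80 + 75.27) = 19.9 V.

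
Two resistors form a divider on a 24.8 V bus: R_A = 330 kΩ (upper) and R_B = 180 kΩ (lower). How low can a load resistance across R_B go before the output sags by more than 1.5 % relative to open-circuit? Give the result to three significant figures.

Output resistance R_th = R_A‖R_B = (330 × 180)/510.0 = 116.5 kΩ.
The fractional drop is R_th/(R_th + R_L); requiring this ≤ 0.0150 gives R_L ≥ R_th(1/0.0150 − 1) = 116.5 × 65.67 = 7.65 MΩ.

R_L(min) ≈ 7.65 MΩ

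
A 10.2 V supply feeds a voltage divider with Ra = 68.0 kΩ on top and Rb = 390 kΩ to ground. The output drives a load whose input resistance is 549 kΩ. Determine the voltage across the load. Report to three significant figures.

V_out ≈ 7.86 V

The load sits in parallel with Rb: Rb‖R_L = (390 × 549) / (390 + 549) = 228.0 kΩ.
V_out = 10.2 × 228.0 / (68.0 + 228.0) = 10.2 × 228.0/296.0 = 7.86 V.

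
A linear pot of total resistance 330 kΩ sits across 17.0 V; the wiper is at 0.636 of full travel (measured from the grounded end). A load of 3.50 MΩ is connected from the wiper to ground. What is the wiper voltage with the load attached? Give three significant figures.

V ≈ 10.6 V

The wiper splits the pot into (1−α)R = 120.1 kΩ above and αR = 209.9 kΩ below.
Lower section ‖ load = 198.0 kΩ.
V_wiper = 17.0 × 198.0/(120.1 + 198.0) = 10.6 V.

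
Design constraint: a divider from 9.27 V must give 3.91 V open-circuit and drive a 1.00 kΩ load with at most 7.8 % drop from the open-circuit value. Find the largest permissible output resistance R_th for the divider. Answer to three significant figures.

R_th ≤ 84.6 Ω

Loading drop = R_th/(R_th + R_L) ≤ 0.0780, so R_th ≤ R_L · ε/(1−ε) = 1.00 kΩ × 0.0780/0.9220 = 84.6 Ω.
(Any R1, R2 with R2/(R1+R2) = 0.422 and R1‖R2 ≤ 84.6 Ω will meet the spec.)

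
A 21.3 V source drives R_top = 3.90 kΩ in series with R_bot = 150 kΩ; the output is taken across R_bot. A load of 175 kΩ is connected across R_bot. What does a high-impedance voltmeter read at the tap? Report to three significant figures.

V_out ≈ 20.3 V

The load sits in parallel with R_bot: R_bot‖R_L = (150 × 175) / (150 + 175) = 80.77 kΩ.
V_out = 21.3 × 80.77 / (3.90 + 80.77) = 21.3 × 80.77/84.67 = 20.3 V.
(Unloaded it would have been 20.8 V.)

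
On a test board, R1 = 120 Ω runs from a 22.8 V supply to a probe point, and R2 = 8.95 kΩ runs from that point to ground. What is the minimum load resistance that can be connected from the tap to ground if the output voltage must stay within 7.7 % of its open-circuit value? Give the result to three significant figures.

R_L(min) ≈ 1.42 kΩ

Output resistance R_th = R1‖R2 = (120 × 8950)/9070 = 118.4 Ω.
The fractional drop is R_th/(R_th + R_L); requiring this ≤ 0.0770 gives R_L ≥ R_th(1/0.0770 − 1) = 118.4 × 11.99 = 1.42 kΩ.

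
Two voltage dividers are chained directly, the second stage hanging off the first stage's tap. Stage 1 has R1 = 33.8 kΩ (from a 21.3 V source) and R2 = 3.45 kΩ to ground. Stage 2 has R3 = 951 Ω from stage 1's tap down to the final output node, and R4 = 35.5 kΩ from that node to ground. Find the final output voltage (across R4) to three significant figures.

V_out ≈ 1.77 V

Stage 2 presents R3+R4 = 36450 Ω as a load on stage 1's tap.
Stage 1's lower leg becomes R2‖(R3+R4) = 3152 Ω, so V_mid = 21.3 × 3152/36950 = 1.817 V.
Stage 2 is itself unloaded: V_out = V_mid × R4/(R3+R4) = 1.817 × 35500/36450 = 1.77 V.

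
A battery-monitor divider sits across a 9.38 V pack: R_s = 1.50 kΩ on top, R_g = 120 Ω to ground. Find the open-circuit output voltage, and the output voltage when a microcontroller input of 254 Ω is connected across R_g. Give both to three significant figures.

Unloaded: 0.695 V; loaded: 0.483 V

Open-circuit: V = 9.38 × 120/(1500 + 120) = 0.695 V.
With the load, R_g becomes R_g‖R_L = 81.50 Ω, so V = 9.38 × 81.50/1581 = 0.483 V.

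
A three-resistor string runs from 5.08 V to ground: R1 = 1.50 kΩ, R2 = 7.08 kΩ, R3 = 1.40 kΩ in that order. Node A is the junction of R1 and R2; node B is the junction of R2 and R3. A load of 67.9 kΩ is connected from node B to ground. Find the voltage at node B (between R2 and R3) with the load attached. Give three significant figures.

V ≈ 0.700 V

At node B, R3 is in parallel with the load: R3‖R_L = 1.372 kΩ.
Below node A the resistance is R2 + (R3‖R_L) = 8.452 kΩ, so V_A = 5.08 × 8.452/9.952 = 4.314 V.
Then V_B = V_A × (R3‖R_L)/(R2 + R3‖R_L) = 4.314 × 1.372/8.452 = 0.700 V.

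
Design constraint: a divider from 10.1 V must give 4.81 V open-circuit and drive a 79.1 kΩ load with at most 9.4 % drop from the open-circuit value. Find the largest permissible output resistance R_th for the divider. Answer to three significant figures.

R_th ≤ 8.21 kΩ

Loading drop = R_th/(R_th + R_L) ≤ 0.0940, so R_th ≤ R_L · ε/(1−ε) = 79.1 kΩ × 0.0940/0.9060 = 8.21 kΩ.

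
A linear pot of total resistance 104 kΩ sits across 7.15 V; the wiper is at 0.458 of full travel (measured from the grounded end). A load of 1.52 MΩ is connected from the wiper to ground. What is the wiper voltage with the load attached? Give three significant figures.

V ≈ 3.22 V

The wiper splits the pot into (1−α)R = 56.37 kΩ above and αR = 47.63 kΩ below.
Lower section ‖ load = 46.18 kΩ.
V_wiper = 7.15 × 46.18/(56.37 + 46.18) = 3.22 V.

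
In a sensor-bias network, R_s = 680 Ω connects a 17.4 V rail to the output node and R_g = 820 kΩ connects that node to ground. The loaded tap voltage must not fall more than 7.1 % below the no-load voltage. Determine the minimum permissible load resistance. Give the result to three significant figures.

Output resistance R_th = R_s‖R_g = (680 × 820000)/820700 = 679.4 Ω.
The fractional drop is R_th/(R_th + R_L); requiring this ≤ 0.0710 gives R_L ≥ R_th(1/0.0710 − 1) = 679.4 × 13.08 = 8.89 kΩ.

R_L(min) ≈ 8.89 kΩ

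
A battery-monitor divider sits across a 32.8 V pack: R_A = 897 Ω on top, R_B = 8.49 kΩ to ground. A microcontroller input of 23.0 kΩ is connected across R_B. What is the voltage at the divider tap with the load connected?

V_out ≈ 28.7 V

The load sits in parallel with R_B: R_B‖R_L = (8490 × 23000) / (8490 + 23000) = 6201 Ω.
V_out = 32.8 × 6201 / (897 + 6201) = 32.8 × 6201/7098 = 28.7 V.
(Unloaded it would have been 29.7 V.)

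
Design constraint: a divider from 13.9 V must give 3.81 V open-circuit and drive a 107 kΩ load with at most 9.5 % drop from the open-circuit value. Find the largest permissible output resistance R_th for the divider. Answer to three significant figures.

Loading drop = R_th/(R_th + R_L) ≤ 0.0950, so R_th ≤ R_L · ε/(1−ε) = 107 kΩ × 0.0950/0.9050 = 11.2 kΩ.
(Any R1, R2 with R2/(R1+R2) = 0.274 and R1‖R2 ≤ 11.2 kΩ will meet the spec.)

R_th ≤ 11.2 kΩ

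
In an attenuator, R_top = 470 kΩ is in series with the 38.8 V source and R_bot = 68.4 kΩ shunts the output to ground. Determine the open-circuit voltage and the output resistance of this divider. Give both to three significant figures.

V_th = 4.93 V, R_th = 59.7 kΩ

V_th is the open-circuit tap voltage: 38.8 × 68.4/(470 + 68.4) = 4.93 V.
With the supply zeroed, R_top and R_bot appear in parallel from the tap: R_th = R_top‖R_bot = (470 × 68.4)/538.4 = 59.7 kΩ.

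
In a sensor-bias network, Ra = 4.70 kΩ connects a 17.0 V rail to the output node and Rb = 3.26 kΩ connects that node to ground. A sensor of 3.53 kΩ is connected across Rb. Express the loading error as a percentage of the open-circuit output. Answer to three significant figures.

35.3 %

The divider's output (Thévenin) resistance is Ra‖Rb = 1.925 kΩ.
Fractional drop under load = R_th/(R_th + R_L) = 1.925 / (1.925 + 3.53) = 0.3529.
So the output falls by 35.3 %.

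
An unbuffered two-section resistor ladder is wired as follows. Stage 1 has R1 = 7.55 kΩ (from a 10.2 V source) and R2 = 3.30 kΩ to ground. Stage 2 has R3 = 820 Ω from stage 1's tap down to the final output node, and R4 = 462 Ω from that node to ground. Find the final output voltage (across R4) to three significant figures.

V_out ≈ 0.401 V

Stage 2 presents R3+R4 = 1282 Ω as a load on stage 1's tap.
Stage 1's lower leg becomes R2‖(R3+R4) = 923.3 Ω, so V_mid = 10.2 × 923.3/8473 = 1.111 V.
Stage 2 is itself unloaded: V_out = V_mid × R4/(R3+R4) = 1.111 × 462/1282 = 0.401 V.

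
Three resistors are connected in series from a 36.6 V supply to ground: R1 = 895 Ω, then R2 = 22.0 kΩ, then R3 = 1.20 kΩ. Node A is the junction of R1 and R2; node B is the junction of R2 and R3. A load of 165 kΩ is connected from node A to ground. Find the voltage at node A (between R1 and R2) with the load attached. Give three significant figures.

Below node A the series string R2+R3 = 23200 Ω sits in parallel with the 165000 Ω load: 20340 Ω.
V_A = 36.6 × 20340/(895 + 20340) = 35.1 V.

V ≈ 35.1 V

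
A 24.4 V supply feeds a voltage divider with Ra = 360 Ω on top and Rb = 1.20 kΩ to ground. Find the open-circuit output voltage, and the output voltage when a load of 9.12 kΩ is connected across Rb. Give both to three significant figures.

Unloaded: 18.8 V; loaded: 18.2 V

Open-circuit: V = 24.4 × 1200/(360 + 1200) = 18.8 V.
With the load, Rb becomes Rb‖R_L = 1060 Ω, so V = 24.4 × 1060/1420 = 18.2 V.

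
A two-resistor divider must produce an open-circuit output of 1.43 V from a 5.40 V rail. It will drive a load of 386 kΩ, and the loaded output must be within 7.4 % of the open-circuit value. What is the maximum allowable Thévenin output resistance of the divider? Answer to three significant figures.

Loading drop = R_th/(R_th + R_L) ≤ 0.0740, so R_th ≤ R_L · ε/(1−ε) = 386 kΩ × 0.0740/0.9260 = 30.8 kΩ.
(Any R1, R2 with R2/(R1+R2) = 0.265 and R1‖R2 ≤ 30.8 kΩ will meet the spec.)

R_th ≤ 30.8 kΩ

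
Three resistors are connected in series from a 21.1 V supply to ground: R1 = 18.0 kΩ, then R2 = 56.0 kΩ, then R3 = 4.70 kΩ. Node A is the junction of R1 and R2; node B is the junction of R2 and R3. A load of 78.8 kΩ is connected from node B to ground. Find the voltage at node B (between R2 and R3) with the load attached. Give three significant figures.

At node B, R3 is in parallel with the load: R3‖R_L = 4.435 kΩ.
Below node A the resistance is R2 + (R3‖R_L) = 60.44 kΩ, so V_A = 21.1 × 60.44/78.44 = 16.26 V.
Then V_B = V_A × (R3‖R_L)/(R2 + R3‖R_L) = 16.26 × 4.435/60.44 = 1.19 V.

V ≈ 1.19 V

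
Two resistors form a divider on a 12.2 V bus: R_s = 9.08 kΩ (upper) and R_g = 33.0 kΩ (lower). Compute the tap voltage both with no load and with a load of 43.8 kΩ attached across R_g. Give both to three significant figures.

Open-circuit: V = 12.2 × 33.0/(9.08 + 33.0) = 9.57 V.
With the load, R_g becomes R_g‖R_L = 18.82 kΩ, so V = 12.2 × 18.82/27.90 = 8.23 V.

Unloaded: 9.57 V; loaded: 8.23 V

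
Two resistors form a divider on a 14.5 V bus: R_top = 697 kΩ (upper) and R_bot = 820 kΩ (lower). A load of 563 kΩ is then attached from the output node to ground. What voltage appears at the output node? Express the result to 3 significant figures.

V_out ≈ 4.70 V

The load sits in parallel with R_bot: R_bot‖R_L = (820 × 563) / (820 + 563) = 333.8 kΩ.
V_out = 14.5 × 333.8 / (697 + 333.8) = 14.5 × 333.8/1031 = 4.70 V.
(Unloaded it would have been 7.84 V.)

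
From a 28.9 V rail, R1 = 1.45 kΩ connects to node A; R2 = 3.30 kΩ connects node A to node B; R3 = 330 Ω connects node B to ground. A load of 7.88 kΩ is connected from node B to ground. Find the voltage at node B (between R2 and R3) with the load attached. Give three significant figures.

V ≈ 1.81 V

At node B, R3 is in parallel with the load: R3‖R_L = 316.7 Ω.
Below node A the resistance is R2 + (R3‖R_L) = 3617 Ω, so V_A = 28.9 × 3617/5067 = 20.63 V.
Then V_B = V_A × (R3‖R_L)/(R2 + R3‖R_L) = 20.63 × 316.7/3617 = 1.81 V.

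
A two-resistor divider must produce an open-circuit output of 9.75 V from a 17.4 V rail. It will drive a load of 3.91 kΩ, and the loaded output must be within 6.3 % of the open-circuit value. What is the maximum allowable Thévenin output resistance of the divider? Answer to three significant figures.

Loading drop = R_th/(R_th + R_L) ≤ 0.0630, so R_th ≤ R_L · ε/(1−ε) = 3.91 kΩ × 0.0630/0.9370 = 263 Ω.

R_th ≤ 263 Ω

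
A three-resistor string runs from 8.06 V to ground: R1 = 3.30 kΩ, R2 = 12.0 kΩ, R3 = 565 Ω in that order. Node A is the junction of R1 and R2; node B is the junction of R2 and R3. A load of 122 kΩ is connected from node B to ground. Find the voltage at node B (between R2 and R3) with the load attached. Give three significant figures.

V ≈ 0.286 V

At node B, R3 is in parallel with the load: R3‖R_L = 562.4 Ω.
Below node A the resistance is R2 + (R3‖R_L) = 12560 Ω, so V_A = 8.06 × 12560/15860 = 6.383 V.
Then V_B = V_A × (R3‖R_L)/(R2 + R3‖R_L) = 6.383 × 562.4/12560 = 0.286 V.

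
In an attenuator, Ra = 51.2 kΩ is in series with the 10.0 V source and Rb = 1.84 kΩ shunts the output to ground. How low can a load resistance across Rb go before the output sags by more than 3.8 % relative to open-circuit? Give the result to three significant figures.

Output resistance R_th = Ra‖Rb = (51.2 × 1.84)/53.04 = 1.776 kΩ.
The fractional drop is R_th/(R_th + R_L); requiring this ≤ 0.0380 gives R_L ≥ R_th(1/0.0380 − 1) = 1.776 × 25.32 = 45.0 kΩ.

R_L(min) ≈ 45.0 kΩ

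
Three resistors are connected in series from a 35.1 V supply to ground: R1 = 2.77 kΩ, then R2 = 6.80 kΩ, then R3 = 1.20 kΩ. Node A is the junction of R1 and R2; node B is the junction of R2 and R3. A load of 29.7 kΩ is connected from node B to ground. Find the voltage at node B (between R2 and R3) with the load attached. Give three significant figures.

At node B, R3 is in parallel with the load: R3‖R_L = 1.153 kΩ.
Below node A the resistance is R2 + (R3‖R_L) = 7.953 kΩ, so V_A = 35.1 × 7.953/10.72 = 26.03 V.
Then V_B = V_A × (R3‖R_L)/(R2 + R3‖R_L) = 26.03 × 1.153/7.953 = 3.78 V.

V ≈ 3.78 V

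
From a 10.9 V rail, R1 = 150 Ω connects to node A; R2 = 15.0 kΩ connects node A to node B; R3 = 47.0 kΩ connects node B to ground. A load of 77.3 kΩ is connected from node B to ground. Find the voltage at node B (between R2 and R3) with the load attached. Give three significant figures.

V ≈ 7.18 V

At node B, R3 is in parallel with the load: R3‖R_L = 29230 Ω.
Below node A the resistance is R2 + (R3‖R_L) = 44230 Ω, so V_A = 10.9 × 44230/44380 = 10.86 V.
Then V_B = V_A × (R3‖R_L)/(R2 + R3‖R_L) = 10.86 × 29230/44230 = 7.18 V.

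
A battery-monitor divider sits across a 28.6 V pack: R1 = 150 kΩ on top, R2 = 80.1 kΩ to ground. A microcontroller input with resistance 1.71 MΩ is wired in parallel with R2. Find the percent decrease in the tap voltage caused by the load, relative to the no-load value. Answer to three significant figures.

The divider's output (Thévenin) resistance is R1‖R2 = 52.22 kΩ.
Fractional drop under load = R_th/(R_th + R_L) = 52.22 / (52.22 + 1710) = 0.02963.
So the output falls by 2.96 %.

2.96 %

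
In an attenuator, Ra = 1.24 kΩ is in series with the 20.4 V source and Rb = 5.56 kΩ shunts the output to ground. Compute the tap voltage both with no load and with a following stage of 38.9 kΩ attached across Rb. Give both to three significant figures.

Unloaded: 16.7 V; loaded: 16.3 V

Open-circuit: V = 20.4 × 5.56/(1.24 + 5.56) = 16.7 V.
With the load, Rb becomes Rb‖R_L = 4.865 kΩ, so V = 20.4 × 4.865/6.105 = 16.3 V.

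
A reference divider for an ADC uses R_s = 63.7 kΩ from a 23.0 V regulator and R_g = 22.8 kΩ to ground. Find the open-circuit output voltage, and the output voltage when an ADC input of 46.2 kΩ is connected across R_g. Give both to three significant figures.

Unloaded: 6.06 V; loaded: 4.45 V

Open-circuit: V = 23.0 × 22.8/(63.7 + 22.8) = 6.06 V.
With the load, R_g becomes R_g‖R_L = 15.27 kΩ, so V = 23.0 × 15.27/78.97 = 4.45 V.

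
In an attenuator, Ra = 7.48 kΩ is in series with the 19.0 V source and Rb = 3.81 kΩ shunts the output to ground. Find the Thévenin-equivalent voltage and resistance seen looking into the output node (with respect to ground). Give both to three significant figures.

V_th is the open-circuit tap voltage: 19.0 × 3.81/(7.48 + 3.81) = 6.41 V.
With the supply zeroed, Ra and Rb appear in parallel from the tap: R_th = Ra‖Rb = (7.48 × 3.81)/11.29 = 2.52 kΩ.

V_th = 6.41 V, R_th = 2.52 kΩ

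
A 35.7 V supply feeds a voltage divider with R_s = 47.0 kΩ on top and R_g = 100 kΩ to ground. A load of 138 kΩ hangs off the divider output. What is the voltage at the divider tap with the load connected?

The load sits in parallel with R_g: R_g‖R_L = (100 × 138) / (100 + 138) = 57.98 kΩ.
V_out = 35.7 × 57.98 / (47.0 + 57.98) = 35.7 × 57.98/105.0 = 19.7 V.

V_out ≈ 19.7 V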